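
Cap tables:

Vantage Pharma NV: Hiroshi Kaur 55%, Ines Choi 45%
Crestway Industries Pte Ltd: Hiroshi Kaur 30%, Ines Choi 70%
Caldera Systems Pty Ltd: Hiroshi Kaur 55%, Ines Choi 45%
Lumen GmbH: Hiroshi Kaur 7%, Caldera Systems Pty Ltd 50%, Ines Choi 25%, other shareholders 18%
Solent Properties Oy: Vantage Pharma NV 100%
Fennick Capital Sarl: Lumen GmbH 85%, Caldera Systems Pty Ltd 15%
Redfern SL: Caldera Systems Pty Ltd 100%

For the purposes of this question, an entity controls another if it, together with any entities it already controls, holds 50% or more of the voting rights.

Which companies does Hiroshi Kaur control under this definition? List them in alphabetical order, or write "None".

Hiroshi holds 55% of Vantage, so Hiroshi controls Vantage.
Hiroshi holds 55% of Caldera, so Hiroshi controls Caldera.
Hiroshi and Caldera together hold 7% + 50% = 57% of Lumen, so Hiroshi controls Lumen.
Vantage holds 100% of Solent, so Hiroshi controls Solent.
Lumen and Caldera together hold 85% + 15% = 100% of Fennick, so Hiroshi controls Fennick.
Caldera holds 100% of Redfern, so Hiroshi controls Redfern.
No other company's threshold is met.

Caldera Systems Pty Ltd, Fennick Capital Sarl, Lumen GmbH, Redfern SL, Solent Properties Oy, Vantage Pharma NV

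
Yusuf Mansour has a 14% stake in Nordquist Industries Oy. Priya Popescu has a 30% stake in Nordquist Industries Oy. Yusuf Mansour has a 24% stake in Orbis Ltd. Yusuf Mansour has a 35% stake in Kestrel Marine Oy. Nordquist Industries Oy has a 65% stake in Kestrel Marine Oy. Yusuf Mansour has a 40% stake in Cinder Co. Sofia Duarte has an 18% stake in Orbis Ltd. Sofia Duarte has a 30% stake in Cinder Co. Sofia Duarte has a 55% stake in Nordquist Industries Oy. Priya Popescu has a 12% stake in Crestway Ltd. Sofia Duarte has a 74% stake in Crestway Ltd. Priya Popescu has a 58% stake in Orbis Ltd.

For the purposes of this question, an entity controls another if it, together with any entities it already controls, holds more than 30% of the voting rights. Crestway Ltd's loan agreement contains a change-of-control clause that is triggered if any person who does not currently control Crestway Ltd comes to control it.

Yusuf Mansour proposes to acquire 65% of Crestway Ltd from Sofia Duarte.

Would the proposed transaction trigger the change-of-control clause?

The purchase adds only to Yusuf's holdings (Sofia's stake shrinks), so Yusuf is the only person who could newly come to control Crestway.
Yusuf holds 35% of Kestrel, so Yusuf controls Kestrel.
Yusuf holds 40% of Cinder, so Yusuf controls Cinder.
Neither Yusuf nor any entity Yusuf controls holds any voting interest in Crestway.
So before the transaction, Yusuf does not control Crestway.
After the purchase, Yusuf holds 65% of Crestway directly, and Sofia's stake falls to 9%.
Yusuf holds 65% of Crestway, so Yusuf controls Crestway.
Yusuf did not control Crestway before and does after, so the clause is triggered.

Yes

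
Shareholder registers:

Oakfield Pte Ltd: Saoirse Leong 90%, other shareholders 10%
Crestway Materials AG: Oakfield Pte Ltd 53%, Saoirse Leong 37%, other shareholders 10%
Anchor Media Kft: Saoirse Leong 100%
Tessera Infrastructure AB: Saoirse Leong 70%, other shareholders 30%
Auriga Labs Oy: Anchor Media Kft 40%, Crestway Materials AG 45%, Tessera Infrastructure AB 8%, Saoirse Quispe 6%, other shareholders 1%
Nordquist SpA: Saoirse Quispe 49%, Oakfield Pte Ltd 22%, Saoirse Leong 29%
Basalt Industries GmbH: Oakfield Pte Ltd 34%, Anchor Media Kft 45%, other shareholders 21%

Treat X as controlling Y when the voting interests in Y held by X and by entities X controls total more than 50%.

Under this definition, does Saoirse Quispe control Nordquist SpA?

No

Saoirse Quispe's largest direct stake is 49% in Nordquist, which does not meet the threshold, so Saoirse Quispe controls no company.
In Nordquist, Saoirse Quispe's side holds only 49%, not > 50%.
So Saoirse Quispe does not control Nordquist.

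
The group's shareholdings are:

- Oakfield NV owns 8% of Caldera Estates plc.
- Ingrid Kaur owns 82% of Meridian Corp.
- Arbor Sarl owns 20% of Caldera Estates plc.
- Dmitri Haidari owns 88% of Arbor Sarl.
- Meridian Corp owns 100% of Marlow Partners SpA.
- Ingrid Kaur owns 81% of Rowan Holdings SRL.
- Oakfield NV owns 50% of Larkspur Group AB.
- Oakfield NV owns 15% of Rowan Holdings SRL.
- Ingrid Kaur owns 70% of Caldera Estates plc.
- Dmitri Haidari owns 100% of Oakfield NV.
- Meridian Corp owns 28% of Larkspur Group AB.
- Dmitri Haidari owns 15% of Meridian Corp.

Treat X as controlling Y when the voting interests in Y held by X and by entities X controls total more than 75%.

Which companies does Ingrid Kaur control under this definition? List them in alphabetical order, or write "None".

Marlow Partners SpA, Meridian Corp, Rowan Holdings SRL

Ingrid holds 82% of Meridian, so Ingrid controls Meridian.
Meridian holds 100% of Marlow, so Ingrid controls Marlow.
Ingrid holds 81% of Rowan, so Ingrid controls Rowan.
No other company's threshold is met.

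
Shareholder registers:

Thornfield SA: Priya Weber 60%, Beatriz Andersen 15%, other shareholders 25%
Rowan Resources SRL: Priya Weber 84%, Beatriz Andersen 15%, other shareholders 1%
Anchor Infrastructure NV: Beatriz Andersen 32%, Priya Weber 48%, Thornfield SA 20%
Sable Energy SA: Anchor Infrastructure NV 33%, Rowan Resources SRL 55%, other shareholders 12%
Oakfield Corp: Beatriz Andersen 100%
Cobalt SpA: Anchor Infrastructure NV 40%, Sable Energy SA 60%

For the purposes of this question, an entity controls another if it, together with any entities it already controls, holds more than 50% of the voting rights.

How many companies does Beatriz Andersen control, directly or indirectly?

Beatriz holds 100% of Oakfield, so Beatriz controls Oakfield.
No other company's threshold is met.
Beatriz controls 1 company.

1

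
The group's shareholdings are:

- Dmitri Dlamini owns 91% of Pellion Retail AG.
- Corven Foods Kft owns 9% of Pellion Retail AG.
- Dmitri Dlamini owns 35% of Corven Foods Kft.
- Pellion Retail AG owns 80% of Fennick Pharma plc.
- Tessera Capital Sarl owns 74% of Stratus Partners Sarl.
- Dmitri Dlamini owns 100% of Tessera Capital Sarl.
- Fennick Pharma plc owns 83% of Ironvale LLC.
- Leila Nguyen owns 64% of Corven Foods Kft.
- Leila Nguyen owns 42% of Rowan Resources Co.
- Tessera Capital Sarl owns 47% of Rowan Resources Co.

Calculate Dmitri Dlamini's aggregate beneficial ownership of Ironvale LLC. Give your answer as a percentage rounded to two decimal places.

62.52%

Dmitri reaches Ironvale along 2 paths.
Via Corven → Pellion → Fennick: 35% × 9% × 80% × 83% = 2.0916%.
Via Pellion → Fennick: 91% × 80% × 83% = 60.424%.
Total: 2.0916% + 60.424% = 62.5156%.
Rounded: 62.52%.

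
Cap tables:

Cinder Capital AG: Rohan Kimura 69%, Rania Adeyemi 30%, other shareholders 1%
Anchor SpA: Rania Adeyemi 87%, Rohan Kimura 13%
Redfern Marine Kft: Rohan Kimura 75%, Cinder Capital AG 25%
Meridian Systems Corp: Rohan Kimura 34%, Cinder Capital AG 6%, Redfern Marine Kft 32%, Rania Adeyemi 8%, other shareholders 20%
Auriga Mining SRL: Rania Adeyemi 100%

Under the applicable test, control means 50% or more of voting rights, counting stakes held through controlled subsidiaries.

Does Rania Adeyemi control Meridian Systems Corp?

Rania holds 87% of Anchor, so Rania controls Anchor.
Rania holds 100% of Auriga, so Rania controls Auriga.
In Meridian, Rania's side holds only 8%, not ≥ 50%.
So Rania does not control Meridian.

No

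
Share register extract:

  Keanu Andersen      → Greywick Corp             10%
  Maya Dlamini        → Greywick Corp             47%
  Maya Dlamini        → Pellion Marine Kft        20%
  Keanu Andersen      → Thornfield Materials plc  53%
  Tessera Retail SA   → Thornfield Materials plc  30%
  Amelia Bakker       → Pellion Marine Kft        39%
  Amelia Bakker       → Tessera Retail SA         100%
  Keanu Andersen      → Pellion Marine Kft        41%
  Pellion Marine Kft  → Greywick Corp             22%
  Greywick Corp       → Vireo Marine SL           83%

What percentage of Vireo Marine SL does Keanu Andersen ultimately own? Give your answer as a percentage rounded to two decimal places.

Keanu reaches Vireo along 2 paths.
Via Pellion → Greywick: 41% × 22% × 83% = 7.4866%.
Via Greywick: 10% × 83% = 8.3%.
Total: 7.4866% + 8.3% = 15.7866%.
Rounded: 15.79%.

15.79%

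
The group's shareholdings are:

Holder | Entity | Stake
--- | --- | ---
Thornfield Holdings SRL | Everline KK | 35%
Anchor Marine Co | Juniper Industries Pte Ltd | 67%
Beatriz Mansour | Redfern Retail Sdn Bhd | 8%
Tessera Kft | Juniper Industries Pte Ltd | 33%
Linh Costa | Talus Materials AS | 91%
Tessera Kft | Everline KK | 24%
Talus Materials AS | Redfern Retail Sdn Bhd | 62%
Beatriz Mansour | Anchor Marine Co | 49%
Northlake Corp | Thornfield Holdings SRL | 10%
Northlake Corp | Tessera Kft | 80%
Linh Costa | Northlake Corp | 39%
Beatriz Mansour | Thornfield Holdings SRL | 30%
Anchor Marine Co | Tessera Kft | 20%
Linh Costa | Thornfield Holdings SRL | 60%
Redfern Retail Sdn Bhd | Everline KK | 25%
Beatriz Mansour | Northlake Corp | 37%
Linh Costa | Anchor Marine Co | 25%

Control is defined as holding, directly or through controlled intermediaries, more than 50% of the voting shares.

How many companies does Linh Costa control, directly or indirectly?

4

Linh holds 91% of Talus, so Linh controls Talus.
Linh holds 60% of Thornfield, so Linh controls Thornfield.
Talus holds 62% of Redfern, so Linh controls Redfern.
Thornfield and Redfern together hold 35% + 25% = 60% of Everline, so Linh controls Everline.
No other company's threshold is met.
Linh controls 4 companies.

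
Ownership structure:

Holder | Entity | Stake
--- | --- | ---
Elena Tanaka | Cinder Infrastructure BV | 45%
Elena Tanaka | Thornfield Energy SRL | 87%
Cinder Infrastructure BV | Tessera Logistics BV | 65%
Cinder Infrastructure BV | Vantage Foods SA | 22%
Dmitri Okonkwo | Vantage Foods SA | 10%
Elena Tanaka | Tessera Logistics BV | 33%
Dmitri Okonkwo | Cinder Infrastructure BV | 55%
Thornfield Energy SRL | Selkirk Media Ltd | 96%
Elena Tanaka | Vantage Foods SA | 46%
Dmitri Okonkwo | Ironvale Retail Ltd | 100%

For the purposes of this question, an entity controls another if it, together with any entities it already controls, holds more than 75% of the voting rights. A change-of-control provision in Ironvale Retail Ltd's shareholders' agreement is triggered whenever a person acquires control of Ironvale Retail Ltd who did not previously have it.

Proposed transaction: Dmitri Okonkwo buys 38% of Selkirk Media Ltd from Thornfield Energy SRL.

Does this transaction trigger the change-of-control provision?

The purchase adds only to Dmitri's holdings (Thornfield's stake shrinks), so Dmitri is the only person who could newly come to control Ironvale.
Dmitri holds 100% of Ironvale, so Dmitri controls Ironvale.
So Dmitri already controls Ironvale before the transaction.
After the purchase, Dmitri holds 38% of Selkirk directly, and Thornfield's stake falls to 58%.
Dmitri controlled Ironvale already, so this is not a new person acquiring control; every other person's position is unchanged or reduced.
No new person acquires control, so the clause is not triggered.

No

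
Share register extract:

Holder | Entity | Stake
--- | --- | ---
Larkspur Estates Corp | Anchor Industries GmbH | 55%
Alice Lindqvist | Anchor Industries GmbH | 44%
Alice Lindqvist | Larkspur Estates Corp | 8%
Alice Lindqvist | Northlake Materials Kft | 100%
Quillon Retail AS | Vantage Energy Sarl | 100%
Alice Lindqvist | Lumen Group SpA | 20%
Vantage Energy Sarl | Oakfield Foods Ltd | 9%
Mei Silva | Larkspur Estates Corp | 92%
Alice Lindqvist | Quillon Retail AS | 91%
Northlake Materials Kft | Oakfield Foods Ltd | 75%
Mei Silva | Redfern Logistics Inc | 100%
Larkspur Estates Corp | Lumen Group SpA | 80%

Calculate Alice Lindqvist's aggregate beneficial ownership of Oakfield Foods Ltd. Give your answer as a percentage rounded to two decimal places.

83.19%

Alice reaches Oakfield along 2 paths.
Via Quillon → Vantage: 91% × 100% × 9% = 8.19%.
Via Northlake: 100% × 75% = 75%.
Total: 8.19% + 75% = 83.19%.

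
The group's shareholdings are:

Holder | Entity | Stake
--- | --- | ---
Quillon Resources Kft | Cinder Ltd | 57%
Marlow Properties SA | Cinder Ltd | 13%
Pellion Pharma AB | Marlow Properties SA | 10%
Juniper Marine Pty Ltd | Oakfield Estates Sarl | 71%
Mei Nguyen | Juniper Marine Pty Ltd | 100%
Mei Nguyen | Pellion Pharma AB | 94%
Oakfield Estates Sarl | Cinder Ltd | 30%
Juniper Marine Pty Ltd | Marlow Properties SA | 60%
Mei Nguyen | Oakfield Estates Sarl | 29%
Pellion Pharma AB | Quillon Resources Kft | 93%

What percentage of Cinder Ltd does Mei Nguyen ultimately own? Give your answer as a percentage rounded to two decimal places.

Mei reaches Cinder along 5 paths.
Via Juniper → Oakfield: 100% × 71% × 30% = 21.3%.
Via Oakfield: 29% × 30% = 8.7%.
Via Pellion → Marlow: 94% × 10% × 13% = 1.222%.
Via Juniper → Marlow: 100% × 60% × 13% = 7.8%.
Via Pellion → Quillon: 94% × 93% × 57% = 49.8294%.
Total: 21.3% + 8.7% + 1.222% + 7.8% + 49.8294% = 88.8514%.
Rounded: 88.85%.

88.85%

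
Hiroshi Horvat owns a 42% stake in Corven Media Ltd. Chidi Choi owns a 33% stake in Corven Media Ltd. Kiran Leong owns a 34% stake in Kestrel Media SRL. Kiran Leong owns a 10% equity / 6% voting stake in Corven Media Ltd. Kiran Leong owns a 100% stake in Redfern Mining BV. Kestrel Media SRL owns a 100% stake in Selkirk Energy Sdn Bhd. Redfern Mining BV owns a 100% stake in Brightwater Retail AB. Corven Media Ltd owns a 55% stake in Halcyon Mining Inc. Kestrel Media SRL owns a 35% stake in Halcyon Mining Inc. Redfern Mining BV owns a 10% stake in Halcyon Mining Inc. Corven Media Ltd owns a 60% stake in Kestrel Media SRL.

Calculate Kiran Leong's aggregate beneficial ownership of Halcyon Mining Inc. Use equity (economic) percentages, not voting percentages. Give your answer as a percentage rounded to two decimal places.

Kiran reaches Halcyon along 4 paths.
Via Redfern: 100% × 10% = 10%.
Via Corven: 10% × 55% = 5.5%.
Via Corven → Kestrel: 10% × 60% × 35% = 2.1%.
Via Kestrel: 34% × 35% = 11.9%.
Total: 10% + 5.5% + 2.1% + 11.9% = 29.5%.
Rounded: 29.50%.

29.50%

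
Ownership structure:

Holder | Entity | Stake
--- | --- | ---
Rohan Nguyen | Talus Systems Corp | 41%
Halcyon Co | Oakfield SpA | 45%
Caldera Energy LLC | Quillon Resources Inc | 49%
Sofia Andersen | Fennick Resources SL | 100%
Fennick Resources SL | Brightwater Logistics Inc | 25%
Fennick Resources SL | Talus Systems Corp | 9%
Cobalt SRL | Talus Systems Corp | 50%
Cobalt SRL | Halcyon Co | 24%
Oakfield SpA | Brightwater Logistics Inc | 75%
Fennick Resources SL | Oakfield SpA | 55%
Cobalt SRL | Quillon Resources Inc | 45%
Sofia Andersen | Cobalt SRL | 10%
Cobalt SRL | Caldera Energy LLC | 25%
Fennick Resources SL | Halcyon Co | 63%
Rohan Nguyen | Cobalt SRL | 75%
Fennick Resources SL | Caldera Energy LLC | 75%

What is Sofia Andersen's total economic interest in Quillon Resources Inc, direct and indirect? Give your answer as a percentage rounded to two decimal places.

Sofia reaches Quillon along 3 paths.
Via Cobalt → Caldera: 10% × 25% × 49% = 1.225%.
Via Fennick → Caldera: 100% × 75% × 49% = 36.75%.
Via Cobalt: 10% × 45% = 4.5%.
Total: 1.225% + 36.75% + 4.5% = 42.475%.
Rounded: 42.48%.

42.48%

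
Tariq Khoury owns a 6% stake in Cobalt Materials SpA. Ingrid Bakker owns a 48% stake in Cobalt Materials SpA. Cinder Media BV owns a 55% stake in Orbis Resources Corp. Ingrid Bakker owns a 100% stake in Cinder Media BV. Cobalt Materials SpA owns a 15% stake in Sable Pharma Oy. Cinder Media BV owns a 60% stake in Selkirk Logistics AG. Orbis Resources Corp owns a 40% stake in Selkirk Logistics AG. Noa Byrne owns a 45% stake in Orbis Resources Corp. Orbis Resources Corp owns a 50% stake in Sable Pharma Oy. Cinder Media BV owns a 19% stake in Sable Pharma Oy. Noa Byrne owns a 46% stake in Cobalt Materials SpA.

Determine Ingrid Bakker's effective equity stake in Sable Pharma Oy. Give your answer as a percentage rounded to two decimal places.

Ingrid reaches Sable along 3 paths.
Via Cinder: 100% × 19% = 19%.
Via Cinder → Orbis: 100% × 55% × 50% = 27.5%.
Via Cobalt: 48% × 15% = 7.2%.
Total: 19% + 27.5% + 7.2% = 53.7%.
Rounded: 53.70%.

53.70%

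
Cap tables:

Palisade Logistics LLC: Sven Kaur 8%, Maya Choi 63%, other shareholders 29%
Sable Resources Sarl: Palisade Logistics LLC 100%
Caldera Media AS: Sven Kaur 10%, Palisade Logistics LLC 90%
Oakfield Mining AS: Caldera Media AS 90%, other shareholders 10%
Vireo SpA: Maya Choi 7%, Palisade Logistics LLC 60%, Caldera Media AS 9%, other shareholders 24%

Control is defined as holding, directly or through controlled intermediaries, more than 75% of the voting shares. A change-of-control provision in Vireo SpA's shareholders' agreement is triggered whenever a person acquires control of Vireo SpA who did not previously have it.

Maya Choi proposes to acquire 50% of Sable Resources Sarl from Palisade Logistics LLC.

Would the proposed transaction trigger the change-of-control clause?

No

The purchase adds only to Maya's holdings (Palisade's stake shrinks), so Maya is the only person who could newly come to control Vireo.
Maya's largest direct stake is 63% in Palisade, which does not meet the threshold, so Maya controls no company.
In Vireo, Maya's side holds only 7%, not > 75%.
So before the transaction, Maya does not control Vireo.
After the purchase, Maya holds 50% of Sable directly, and Palisade's stake falls to 50%.
Maya's side now holds 50% of Sable, not > 75%, so Maya still does not control Sable.
After the transaction, Maya's side holds 7% of Vireo, not > 75%, so Maya still does not control Vireo.
No new person acquires control, so the clause is not triggered.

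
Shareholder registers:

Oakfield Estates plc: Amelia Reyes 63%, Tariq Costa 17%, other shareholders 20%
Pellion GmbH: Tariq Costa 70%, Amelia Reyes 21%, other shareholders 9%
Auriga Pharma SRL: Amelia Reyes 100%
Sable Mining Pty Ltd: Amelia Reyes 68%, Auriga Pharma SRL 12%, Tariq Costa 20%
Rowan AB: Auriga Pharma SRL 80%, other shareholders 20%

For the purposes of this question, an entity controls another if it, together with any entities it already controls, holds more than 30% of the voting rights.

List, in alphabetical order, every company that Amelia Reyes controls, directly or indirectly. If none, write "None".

Amelia holds 63% of Oakfield, so Amelia controls Oakfield.
Amelia holds 100% of Auriga, so Amelia controls Auriga.
Amelia and Auriga together hold 68% + 12% = 80% of Sable, so Amelia controls Sable.
Auriga holds 80% of Rowan, so Amelia controls Rowan.
No other company's threshold is met.

Auriga Pharma SRL, Oakfield Estates plc, Rowan AB, Sable Mining Pty Ltd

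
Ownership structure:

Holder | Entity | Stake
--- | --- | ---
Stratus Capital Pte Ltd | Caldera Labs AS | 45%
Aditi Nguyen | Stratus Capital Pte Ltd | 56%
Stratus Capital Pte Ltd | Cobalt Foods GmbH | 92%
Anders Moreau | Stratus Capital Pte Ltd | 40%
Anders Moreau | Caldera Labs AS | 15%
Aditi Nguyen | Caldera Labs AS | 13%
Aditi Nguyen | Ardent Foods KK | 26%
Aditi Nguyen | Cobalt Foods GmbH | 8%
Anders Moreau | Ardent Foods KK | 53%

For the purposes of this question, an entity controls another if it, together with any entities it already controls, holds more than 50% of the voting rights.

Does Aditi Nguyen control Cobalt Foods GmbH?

Aditi holds 56% of Stratus, so Aditi controls Stratus.
Stratus and Aditi together hold 92% + 8% = 100% of Cobalt, so Aditi controls Cobalt.

Yes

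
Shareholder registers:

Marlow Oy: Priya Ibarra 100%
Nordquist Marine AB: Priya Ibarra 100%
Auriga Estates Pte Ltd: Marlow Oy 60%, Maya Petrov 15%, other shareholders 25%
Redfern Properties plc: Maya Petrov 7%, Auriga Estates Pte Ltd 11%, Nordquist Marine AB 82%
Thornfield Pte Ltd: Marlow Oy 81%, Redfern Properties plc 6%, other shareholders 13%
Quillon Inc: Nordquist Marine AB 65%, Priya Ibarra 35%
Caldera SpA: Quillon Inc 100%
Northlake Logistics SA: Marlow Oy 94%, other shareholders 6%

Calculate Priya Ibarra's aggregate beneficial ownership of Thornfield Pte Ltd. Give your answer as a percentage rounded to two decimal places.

86.32%

Priya reaches Thornfield along 3 paths.
Via Marlow: 100% × 81% = 81%.
Via Marlow → Auriga → Redfern: 100% × 60% × 11% × 6% = 0.396%.
Via Nordquist → Redfern: 100% × 82% × 6% = 4.92%.
Total: 81% + 0.396% + 4.92% = 86.316%.
Rounded: 86.32%.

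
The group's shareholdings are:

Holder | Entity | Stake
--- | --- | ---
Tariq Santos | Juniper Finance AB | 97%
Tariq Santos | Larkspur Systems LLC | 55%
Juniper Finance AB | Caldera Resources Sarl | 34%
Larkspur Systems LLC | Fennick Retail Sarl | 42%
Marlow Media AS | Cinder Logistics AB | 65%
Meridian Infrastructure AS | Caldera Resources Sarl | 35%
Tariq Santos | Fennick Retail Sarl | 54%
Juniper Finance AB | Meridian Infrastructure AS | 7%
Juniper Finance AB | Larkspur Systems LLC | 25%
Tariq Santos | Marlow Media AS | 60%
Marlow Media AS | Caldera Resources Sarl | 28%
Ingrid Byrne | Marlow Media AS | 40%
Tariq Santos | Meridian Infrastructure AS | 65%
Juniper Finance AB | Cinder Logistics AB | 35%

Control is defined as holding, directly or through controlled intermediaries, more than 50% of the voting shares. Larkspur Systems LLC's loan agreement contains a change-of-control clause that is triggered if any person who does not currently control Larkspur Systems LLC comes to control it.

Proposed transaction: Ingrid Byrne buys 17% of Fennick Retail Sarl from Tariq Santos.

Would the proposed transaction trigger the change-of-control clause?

No

The purchase adds only to Ingrid's holdings (Tariq's stake shrinks), so Ingrid is the only person who could newly come to control Larkspur.
Ingrid's largest direct stake is 40% in Marlow, which does not meet the threshold, so Ingrid controls no company.
Neither Ingrid nor any entity Ingrid controls holds any voting interest in Larkspur.
So before the transaction, Ingrid does not control Larkspur.
After the purchase, Ingrid holds 17% of Fennick directly, and Tariq's stake falls to 37%.
Ingrid's side now holds 17% of Fennick, not > 50%, so Ingrid still does not control Fennick.
After the transaction, neither Ingrid nor any entity Ingrid controls holds a voting interest in Larkspur, so Ingrid still does not control it.
No new person acquires control, so the clause is not triggered.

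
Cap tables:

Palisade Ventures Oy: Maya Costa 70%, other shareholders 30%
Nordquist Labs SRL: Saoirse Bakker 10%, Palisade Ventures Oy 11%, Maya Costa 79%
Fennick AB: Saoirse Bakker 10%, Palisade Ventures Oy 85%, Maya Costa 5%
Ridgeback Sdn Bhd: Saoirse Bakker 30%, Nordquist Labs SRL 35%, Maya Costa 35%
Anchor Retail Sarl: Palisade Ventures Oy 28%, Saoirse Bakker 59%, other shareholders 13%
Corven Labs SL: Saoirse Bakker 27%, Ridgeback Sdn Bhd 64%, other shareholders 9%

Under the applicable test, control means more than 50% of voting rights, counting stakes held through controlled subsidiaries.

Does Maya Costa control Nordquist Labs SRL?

Maya holds 70% of Palisade, so Maya controls Palisade.
Palisade and Maya together hold 11% + 79% = 90% of Nordquist, so Maya controls Nordquist.

Yes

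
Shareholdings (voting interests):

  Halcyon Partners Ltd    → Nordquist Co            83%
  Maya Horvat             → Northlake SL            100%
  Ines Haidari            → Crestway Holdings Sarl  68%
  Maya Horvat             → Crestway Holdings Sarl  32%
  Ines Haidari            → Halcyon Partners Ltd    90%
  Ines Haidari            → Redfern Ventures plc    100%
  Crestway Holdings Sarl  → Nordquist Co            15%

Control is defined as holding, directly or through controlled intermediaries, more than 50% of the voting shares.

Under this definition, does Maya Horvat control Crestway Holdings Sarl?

Maya holds 100% of Northlake, so Maya controls Northlake.
In Crestway, Maya's side holds only 32%, not > 50%.
So Maya does not control Crestway.

No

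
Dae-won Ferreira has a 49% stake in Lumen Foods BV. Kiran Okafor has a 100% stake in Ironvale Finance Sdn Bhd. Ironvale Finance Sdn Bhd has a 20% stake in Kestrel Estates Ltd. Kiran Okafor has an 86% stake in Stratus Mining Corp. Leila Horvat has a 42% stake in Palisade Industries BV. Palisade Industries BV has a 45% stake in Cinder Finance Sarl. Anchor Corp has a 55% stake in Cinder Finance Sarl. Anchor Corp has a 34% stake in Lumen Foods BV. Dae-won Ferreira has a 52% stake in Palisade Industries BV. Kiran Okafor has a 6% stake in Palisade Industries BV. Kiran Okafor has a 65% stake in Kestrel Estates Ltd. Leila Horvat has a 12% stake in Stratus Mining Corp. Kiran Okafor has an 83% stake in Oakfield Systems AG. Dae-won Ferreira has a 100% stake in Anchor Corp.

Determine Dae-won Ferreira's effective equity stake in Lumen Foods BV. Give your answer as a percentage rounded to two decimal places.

83.00%

Dae-won reaches Lumen along 2 paths.
Direct stake: 49% = 49%.
Via Anchor: 100% × 34% = 34%.
Total: 49% + 34% = 83%.
Rounded: 83.00%.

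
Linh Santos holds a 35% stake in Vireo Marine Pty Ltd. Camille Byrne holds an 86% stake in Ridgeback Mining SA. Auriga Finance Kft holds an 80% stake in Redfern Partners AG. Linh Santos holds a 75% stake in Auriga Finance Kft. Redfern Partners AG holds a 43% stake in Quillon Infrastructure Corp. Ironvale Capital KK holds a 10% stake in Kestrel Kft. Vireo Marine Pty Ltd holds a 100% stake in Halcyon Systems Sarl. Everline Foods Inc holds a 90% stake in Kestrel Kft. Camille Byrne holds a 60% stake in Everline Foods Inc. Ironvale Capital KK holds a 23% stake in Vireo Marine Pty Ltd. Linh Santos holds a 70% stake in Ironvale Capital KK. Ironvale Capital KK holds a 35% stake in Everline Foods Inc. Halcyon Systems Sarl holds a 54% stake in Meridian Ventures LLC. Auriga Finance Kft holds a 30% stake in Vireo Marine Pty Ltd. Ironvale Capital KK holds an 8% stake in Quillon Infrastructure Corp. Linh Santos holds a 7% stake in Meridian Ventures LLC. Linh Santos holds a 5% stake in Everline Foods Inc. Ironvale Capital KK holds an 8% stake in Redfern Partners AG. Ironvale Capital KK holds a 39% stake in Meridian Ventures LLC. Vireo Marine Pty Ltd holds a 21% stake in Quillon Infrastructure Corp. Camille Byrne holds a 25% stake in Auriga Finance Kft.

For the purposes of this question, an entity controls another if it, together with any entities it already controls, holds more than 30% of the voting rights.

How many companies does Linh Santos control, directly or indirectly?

9

Linh holds 70% of Ironvale, so Linh controls Ironvale.
Linh holds 75% of Auriga, so Linh controls Auriga.
Auriga and Linh and Ironvale together hold 30% + 35% + 23% = 88% of Vireo, so Linh controls Vireo.
Ironvale and Linh together hold 35% + 5% = 40% of Everline, so Linh controls Everline.
Vireo holds 100% of Halcyon, so Linh controls Halcyon.
Auriga and Ironvale together hold 80% + 8% = 88% of Redfern, so Linh controls Redfern.
Linh and Ironvale and Halcyon together hold 7% + 39% + 54% = 100% of Meridian, so Linh controls Meridian.
Ironvale and Everline together hold 10% + 90% = 100% of Kestrel, so Linh controls Kestrel.
Ironvale and Vireo and Redfern together hold 8% + 21% + 43% = 72% of Quillon, so Linh controls Quillon.
No other company's threshold is met.
Linh controls 9 companies.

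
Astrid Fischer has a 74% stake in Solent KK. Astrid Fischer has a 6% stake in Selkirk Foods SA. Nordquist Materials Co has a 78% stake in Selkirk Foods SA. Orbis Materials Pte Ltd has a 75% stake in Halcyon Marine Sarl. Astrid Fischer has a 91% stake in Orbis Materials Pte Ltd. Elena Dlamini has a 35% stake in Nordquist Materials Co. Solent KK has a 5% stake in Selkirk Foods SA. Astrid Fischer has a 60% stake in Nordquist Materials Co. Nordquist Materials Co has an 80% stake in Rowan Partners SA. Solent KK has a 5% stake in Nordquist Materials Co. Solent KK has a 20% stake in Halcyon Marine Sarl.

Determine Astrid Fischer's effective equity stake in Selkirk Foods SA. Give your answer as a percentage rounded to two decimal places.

Astrid reaches Selkirk along 4 paths.
Via Solent → Nordquist: 74% × 5% × 78% = 2.886%.
Via Nordquist: 60% × 78% = 46.8%.
Via Solent: 74% × 5% = 3.7%.
Direct stake: 6% = 6%.
Total: 2.886% + 46.8% + 3.7% + 6% = 59.386%.
Rounded: 59.39%.

59.39%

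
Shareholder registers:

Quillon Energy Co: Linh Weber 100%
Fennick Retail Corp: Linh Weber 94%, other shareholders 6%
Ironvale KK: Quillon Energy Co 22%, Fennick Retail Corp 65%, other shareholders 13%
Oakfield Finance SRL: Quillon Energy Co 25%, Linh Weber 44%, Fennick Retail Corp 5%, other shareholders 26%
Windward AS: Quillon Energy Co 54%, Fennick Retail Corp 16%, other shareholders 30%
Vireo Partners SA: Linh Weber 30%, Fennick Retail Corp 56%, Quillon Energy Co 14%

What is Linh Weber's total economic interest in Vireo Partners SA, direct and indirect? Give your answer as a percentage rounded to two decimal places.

Linh reaches Vireo along 3 paths.
Direct stake: 30% = 30%.
Via Fennick: 94% × 56% = 52.64%.
Via Quillon: 100% × 14% = 14%.
Total: 30% + 52.64% + 14% = 96.64%.

96.64%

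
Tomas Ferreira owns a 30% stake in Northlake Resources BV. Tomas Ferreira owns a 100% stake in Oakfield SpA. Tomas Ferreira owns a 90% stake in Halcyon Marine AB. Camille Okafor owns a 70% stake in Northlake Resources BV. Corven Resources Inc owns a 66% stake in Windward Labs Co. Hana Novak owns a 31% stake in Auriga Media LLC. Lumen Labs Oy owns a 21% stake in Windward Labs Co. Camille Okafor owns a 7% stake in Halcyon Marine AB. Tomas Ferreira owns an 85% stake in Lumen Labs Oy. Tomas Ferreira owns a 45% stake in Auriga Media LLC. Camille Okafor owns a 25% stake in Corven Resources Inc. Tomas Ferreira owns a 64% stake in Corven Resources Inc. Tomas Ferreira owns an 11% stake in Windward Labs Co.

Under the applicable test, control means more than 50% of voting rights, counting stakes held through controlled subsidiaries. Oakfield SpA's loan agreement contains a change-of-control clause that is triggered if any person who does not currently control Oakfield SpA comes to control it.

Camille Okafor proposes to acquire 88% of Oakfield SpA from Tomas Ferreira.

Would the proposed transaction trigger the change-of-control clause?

The purchase adds only to Camille's holdings (Tomas's stake shrinks), so Camille is the only person who could newly come to control Oakfield.
Camille holds 70% of Northlake, so Camille controls Northlake.
Neither Camille nor any entity Camille controls holds any voting interest in Oakfield.
So before the transaction, Camille does not control Oakfield.
After the purchase, Camille holds 88% of Oakfield directly, and Tomas's stake falls to 12%.
Camille holds 88% of Oakfield, so Camille controls Oakfield.
Camille did not control Oakfield before and does after, so the clause is triggered.

Yes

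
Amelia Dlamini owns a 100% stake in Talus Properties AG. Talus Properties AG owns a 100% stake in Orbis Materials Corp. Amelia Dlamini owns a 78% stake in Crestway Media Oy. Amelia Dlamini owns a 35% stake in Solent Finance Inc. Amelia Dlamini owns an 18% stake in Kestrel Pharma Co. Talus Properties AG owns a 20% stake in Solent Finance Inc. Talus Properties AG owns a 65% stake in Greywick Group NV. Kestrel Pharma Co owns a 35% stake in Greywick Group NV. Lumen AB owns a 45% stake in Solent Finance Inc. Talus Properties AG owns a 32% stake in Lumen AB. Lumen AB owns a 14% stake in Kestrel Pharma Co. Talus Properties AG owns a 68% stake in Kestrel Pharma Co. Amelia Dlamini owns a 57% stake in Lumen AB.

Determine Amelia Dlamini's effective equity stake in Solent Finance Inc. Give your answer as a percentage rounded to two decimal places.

95.05%

Amelia reaches Solent along 4 paths.
Via Lumen: 57% × 45% = 25.65%.
Via Talus → Lumen: 100% × 32% × 45% = 14.4%.
Direct stake: 35% = 35%.
Via Talus: 100% × 20% = 20%.
Total: 25.65% + 14.4% + 35% + 20% = 95.05%.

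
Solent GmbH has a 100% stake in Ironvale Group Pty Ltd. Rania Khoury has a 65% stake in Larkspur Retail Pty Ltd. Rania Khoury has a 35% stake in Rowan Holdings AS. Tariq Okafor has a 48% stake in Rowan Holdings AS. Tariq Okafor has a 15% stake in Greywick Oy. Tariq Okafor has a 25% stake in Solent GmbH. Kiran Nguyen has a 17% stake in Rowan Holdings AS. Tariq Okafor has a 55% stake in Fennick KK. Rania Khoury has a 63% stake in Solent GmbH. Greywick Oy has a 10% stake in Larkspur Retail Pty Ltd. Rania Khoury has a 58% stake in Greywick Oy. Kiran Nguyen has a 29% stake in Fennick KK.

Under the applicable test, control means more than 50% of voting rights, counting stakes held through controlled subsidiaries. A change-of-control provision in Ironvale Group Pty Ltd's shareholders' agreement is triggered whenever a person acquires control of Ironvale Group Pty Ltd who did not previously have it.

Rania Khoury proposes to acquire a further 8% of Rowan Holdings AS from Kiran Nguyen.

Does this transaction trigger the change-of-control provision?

No

The purchase adds only to Rania's holdings (Kiran's stake shrinks), so Rania is the only person who could newly come to control Ironvale.
Rania holds 63% of Solent, so Rania controls Solent.
Solent holds 100% of Ironvale, so Rania controls Ironvale.
So Rania already controls Ironvale before the transaction.
After the purchase, Rania's direct stake in Rowan rises to 35% + 8% = 43%, and Kiran's stake falls to 9%.
Rania controlled Ironvale already, so this is not a new person acquiring control; every other person's position is unchanged or reduced.
No new person acquires control, so the clause is not triggered.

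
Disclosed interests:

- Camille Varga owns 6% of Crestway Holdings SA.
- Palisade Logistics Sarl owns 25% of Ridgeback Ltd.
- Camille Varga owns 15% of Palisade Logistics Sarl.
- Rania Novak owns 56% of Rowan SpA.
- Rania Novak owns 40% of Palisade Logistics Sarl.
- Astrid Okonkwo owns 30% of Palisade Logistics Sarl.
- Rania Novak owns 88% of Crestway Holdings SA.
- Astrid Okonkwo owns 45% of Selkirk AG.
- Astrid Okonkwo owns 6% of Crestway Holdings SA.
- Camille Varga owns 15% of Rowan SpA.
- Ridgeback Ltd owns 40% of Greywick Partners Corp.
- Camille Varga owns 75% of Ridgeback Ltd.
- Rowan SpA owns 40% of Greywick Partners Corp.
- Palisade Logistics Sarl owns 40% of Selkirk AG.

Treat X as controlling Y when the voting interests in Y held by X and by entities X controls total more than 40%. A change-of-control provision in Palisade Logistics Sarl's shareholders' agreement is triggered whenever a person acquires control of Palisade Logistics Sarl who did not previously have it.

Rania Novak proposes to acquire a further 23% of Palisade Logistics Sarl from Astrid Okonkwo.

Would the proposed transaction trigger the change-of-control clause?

The purchase adds only to Rania's holdings (Astrid's stake shrinks), so Rania is the only person who could newly come to control Palisade.
Rania holds 88% of Crestway, so Rania controls Crestway.
Rania holds 56% of Rowan, so Rania controls Rowan.
In Palisade, Rania's side holds only 40%, not > 40%.
So before the transaction, Rania does not control Palisade.
After the purchase, Rania's direct stake in Palisade rises to 40% + 23% = 63%, and Astrid's stake falls to 7%.
Rania holds 63% of Palisade, so Rania controls Palisade.
Rania did not control Palisade before and does after, so the clause is triggered.

Yes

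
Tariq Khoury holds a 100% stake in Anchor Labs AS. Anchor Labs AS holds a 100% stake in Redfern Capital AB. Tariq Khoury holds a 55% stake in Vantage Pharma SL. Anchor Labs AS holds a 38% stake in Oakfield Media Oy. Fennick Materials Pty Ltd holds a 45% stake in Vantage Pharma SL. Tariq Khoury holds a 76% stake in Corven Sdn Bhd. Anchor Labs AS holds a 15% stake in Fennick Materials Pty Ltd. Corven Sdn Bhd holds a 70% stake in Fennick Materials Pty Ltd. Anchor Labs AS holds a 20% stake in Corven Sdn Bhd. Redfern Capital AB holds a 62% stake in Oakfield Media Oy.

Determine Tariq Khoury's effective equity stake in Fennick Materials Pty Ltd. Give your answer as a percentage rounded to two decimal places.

82.20%

Tariq reaches Fennick along 3 paths.
Via Anchor: 100% × 15% = 15%.
Via Corven: 76% × 70% = 53.2%.
Via Anchor → Corven: 100% × 20% × 70% = 14%.
Total: 15% + 53.2% + 14% = 82.2%.
Rounded: 82.20%.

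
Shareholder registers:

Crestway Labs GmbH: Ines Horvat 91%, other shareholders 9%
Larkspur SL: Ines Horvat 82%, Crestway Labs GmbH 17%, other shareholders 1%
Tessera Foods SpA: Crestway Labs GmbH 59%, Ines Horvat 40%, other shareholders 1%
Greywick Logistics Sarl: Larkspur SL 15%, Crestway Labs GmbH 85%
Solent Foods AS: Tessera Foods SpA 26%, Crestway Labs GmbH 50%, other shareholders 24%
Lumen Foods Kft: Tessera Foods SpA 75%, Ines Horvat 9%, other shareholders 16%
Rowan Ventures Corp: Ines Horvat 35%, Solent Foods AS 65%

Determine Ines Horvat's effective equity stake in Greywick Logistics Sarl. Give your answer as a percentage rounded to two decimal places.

Ines reaches Greywick along 3 paths.
Via Larkspur: 82% × 15% = 12.3%.
Via Crestway → Larkspur: 91% × 17% × 15% = 2.3205%.
Via Crestway: 91% × 85% = 77.35%.
Total: 12.3% + 2.3205% + 77.35% = 91.9705%.
Rounded: 91.97%.

91.97%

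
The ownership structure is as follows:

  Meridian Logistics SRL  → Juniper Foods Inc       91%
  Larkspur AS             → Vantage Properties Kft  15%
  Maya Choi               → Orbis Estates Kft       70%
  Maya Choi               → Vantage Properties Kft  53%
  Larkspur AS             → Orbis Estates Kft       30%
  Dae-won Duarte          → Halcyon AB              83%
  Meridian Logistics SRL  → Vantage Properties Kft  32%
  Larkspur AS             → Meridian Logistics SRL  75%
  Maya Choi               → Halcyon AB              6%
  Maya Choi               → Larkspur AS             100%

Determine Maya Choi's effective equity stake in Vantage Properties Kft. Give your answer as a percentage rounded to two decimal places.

92.00%

Maya reaches Vantage along 3 paths.
Via Larkspur → Meridian: 100% × 75% × 32% = 24%.
Direct stake: 53% = 53%.
Via Larkspur: 100% × 15% = 15%.
Total: 24% + 53% + 15% = 92%.
Rounded: 92.00%.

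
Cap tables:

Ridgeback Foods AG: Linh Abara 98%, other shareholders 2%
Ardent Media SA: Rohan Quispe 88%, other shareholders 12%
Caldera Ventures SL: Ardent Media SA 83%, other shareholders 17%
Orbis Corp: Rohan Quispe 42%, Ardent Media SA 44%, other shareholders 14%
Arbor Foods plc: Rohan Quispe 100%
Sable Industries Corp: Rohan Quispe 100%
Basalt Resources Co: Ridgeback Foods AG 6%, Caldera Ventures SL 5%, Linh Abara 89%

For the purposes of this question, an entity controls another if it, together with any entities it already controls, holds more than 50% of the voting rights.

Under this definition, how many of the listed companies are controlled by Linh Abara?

Linh holds 98% of Ridgeback, so Linh controls Ridgeback.
Ridgeback and Linh together hold 6% + 89% = 95% of Basalt, so Linh controls Basalt.
No other company's threshold is met.
Linh controls 2 companies.

2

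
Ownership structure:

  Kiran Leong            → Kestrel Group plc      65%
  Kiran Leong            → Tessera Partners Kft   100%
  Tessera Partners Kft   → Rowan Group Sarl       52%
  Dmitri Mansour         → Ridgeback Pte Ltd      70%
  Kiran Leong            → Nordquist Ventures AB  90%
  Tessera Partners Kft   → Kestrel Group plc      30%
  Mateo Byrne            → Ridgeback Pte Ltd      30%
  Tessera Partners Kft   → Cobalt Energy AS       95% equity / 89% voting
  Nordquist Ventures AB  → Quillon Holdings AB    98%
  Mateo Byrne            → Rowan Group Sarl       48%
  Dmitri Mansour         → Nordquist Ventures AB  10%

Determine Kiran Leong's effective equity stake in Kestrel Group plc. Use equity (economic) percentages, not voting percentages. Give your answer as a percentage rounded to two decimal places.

Kiran reaches Kestrel along 2 paths.
Via Tessera: 100% × 30% = 30%.
Direct stake: 65% = 65%.
Total: 30% + 65% = 95%.
Rounded: 95.00%.

95.00%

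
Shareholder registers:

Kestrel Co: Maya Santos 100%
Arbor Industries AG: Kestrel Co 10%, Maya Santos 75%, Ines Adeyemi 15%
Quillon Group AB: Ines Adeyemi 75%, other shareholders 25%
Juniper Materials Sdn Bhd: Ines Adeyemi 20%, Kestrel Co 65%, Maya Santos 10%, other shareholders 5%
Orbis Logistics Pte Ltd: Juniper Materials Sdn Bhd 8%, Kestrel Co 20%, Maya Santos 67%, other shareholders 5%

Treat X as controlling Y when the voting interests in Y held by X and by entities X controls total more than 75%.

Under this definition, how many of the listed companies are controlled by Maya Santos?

3

Maya holds 100% of Kestrel, so Maya controls Kestrel.
Kestrel and Maya together hold 10% + 75% = 85% of Arbor, so Maya controls Arbor.
Kestrel and Maya together hold 20% + 67% = 87% of Orbis, so Maya controls Orbis.
No other company's threshold is met.
Maya controls 3 companies.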